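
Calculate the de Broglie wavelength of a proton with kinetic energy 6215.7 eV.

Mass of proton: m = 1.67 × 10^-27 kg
3.63 × 10^-13 m

Using λ = h/√(2mKE):

First convert KE to Joules: KE = 6215.7 eV = 9.959 × 10^-16 J

λ = h/√(2mKE)
λ = (6.626 × 10^-34 J·s) / √(2 × 1.67 × 10^-27 kg × 9.959 × 10^-16 J)
λ = 3.63 × 10^-13 m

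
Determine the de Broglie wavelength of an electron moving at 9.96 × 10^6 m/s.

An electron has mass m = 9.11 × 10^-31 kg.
7.30 × 10^-11 m

Using the de Broglie relation λ = h/(mv):

λ = h/(mv)
λ = (6.626 × 10^-34 J·s) / (9.11 × 10^-31 kg × 9.96 × 10^6 m/s)
λ = 7.30 × 10^-11 m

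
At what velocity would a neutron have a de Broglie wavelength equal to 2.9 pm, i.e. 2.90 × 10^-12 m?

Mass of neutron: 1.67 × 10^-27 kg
1.37 × 10^5 m/s

From λ = h/(mv), solve for v:

v = h/(mλ)
v = (6.626 × 10^-34 J·s) / (1.67 × 10^-27 kg × 2.90 × 10^-12 m)
v = 1.37 × 10^5 m/s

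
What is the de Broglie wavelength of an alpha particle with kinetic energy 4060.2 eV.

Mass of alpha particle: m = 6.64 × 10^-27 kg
2.25 × 10^-13 m

Using λ = h/√(2mKE):

First convert KE to Joules: KE = 4060.2 eV = 6.505 × 10^-16 J

λ = h/√(2mKE)
λ = (6.626 × 10^-34 J·s) / √(2 × 6.64 × 10^-27 kg × 6.505 × 10^-16 J)
λ = 2.25 × 10^-13 m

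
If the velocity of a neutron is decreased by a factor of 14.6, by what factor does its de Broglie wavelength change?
The wavelength increases by a factor of 14.6.

From λ = h/(mv), the wavelength is inversely proportional to velocity:

λ ∝ 1/v

If v → v/14.6, then λ → 14.6λ

When velocity is decreased by a factor of 14.6, the wavelength increases by a factor of 14.6.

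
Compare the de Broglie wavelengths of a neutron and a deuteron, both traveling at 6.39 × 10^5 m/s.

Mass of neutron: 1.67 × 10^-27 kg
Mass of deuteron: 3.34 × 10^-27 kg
The neutron has the longer wavelength.

Using λ = h/(mv), since both particles have the same velocity, the wavelength depends only on mass.

For neutron: λ₁ = h/(m₁v) = 6.21 × 10^-13 m
For deuteron: λ₂ = h/(m₂v) = 3.10 × 10^-13 m

Since λ ∝ 1/m at constant velocity, the lighter particle has the longer wavelength.

The neutron has the longer de Broglie wavelength.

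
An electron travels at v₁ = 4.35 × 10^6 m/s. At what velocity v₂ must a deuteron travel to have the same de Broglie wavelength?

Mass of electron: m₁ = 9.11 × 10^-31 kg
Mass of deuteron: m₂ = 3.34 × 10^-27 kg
v₂ = 1.19 × 10^3 m/s

For equal de Broglie wavelengths: λ₁ = λ₂

h/(m₁v₁) = h/(m₂v₂)
m₁v₁ = m₂v₂
v₂ = v₁ · (m₁/m₂)

v₂ = 4.35 × 10^6 m/s × (9.11 × 10^-31 kg / 3.34 × 10^-27 kg)
v₂ = 1.19 × 10^3 m/s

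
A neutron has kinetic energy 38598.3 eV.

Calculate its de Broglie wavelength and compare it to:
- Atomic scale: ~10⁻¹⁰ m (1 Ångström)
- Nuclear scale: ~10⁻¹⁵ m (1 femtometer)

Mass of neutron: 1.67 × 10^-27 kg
λ = 1.46 × 10^-13 m, which is between nuclear and atomic scales.

Using λ = h/√(2mKE):

KE = 38598.3 eV = 6.184 × 10^-15 J

λ = h/√(2mKE)
λ = (6.626 × 10^-34 J·s) / √(2 × 1.67 × 10^-27 kg × 6.184 × 10^-15 J)
λ = 1.46 × 10^-13 m

Comparison:
- Atomic scale (10⁻¹⁰ m): λ is 0.0015× this size
- Nuclear scale (10⁻¹⁵ m): λ is 1.5e+02× this size

The wavelength is between nuclear and atomic scales.

This wavelength is appropriate for probing atomic structure but too large for nuclear physics experiments.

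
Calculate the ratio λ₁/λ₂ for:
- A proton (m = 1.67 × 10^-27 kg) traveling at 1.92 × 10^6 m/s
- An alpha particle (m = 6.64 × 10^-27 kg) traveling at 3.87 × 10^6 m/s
λ₁/λ₂ = 8.01

Using λ = h/(mv):

λ₁ = h/(m₁v₁) = 2.07 × 10^-13 m
λ₂ = h/(m₂v₂) = 2.58 × 10^-14 m

Ratio λ₁/λ₂ = (m₂v₂)/(m₁v₁)
         = (6.64 × 10^-27 kg × 3.87 × 10^6 m/s) / (1.67 × 10^-27 kg × 1.92 × 10^6 m/s)
         = 8.01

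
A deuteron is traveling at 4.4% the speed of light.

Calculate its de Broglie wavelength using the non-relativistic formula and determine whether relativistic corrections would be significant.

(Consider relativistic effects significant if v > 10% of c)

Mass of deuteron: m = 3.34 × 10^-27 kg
No, relativistic corrections are not needed.

Using the non-relativistic de Broglie formula λ = h/(mv):

v = 4.4% × c = 1.319 × 10^7 m/s

λ = h/(mv)
λ = (6.626 × 10^-34 J·s) / (3.34 × 10^-27 kg × 1.319 × 10^7 m/s)
λ = 1.50 × 10^-14 m

Since v = 4.4% of c < 10% of c, relativistic corrections are NOT significant and this non-relativistic result is a good approximation.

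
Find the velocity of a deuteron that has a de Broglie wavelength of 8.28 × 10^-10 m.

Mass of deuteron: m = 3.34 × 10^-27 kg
2.40 × 10^2 m/s

From the de Broglie relation λ = h/(mv), we solve for v:

v = h/(mλ)
v = (6.626 × 10^-34 J·s) / (3.34 × 10^-27 kg × 8.28 × 10^-10 m)
v = 2.40 × 10^2 m/s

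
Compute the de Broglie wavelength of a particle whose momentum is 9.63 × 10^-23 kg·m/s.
6.88 × 10^-12 m

Using the de Broglie relation λ = h/p:

λ = h/p
λ = (6.626 × 10^-34 J·s) / (9.63 × 10^-23 kg·m/s)
λ = 6.88 × 10^-12 m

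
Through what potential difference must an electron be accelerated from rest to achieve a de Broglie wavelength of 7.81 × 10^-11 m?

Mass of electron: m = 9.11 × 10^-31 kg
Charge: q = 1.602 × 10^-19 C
247 V

From λ = h/√(2mqV), we solve for V:

λ² = h²/(2mqV)
V = h²/(2mqλ²)
V = (6.626 × 10^-34 J·s)² / (2 × 9.11 × 10^-31 kg × 1.602 × 10^-19 C × (7.81 × 10^-11 m)²)
V = 247 V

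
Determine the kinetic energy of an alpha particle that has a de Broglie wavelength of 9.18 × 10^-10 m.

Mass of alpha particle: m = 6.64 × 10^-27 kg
3.92 × 10^-23 J (or 2.45 × 10^-4 eV)

From λ = h/√(2mKE), we solve for KE:

λ² = h²/(2mKE)
KE = h²/(2mλ²)
KE = (6.626 × 10^-34 J·s)² / (2 × 6.64 × 10^-27 kg × (9.18 × 10^-10 m)²)
KE = 3.92 × 10^-23 J
KE = 2.45 × 10^-4 eV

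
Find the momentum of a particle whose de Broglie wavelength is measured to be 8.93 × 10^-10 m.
7.42 × 10^-25 kg·m/s

From the de Broglie relation λ = h/p, we solve for p:

p = h/λ
p = (6.626 × 10^-34 J·s) / (8.93 × 10^-10 m)
p = 7.42 × 10^-25 kg·m/s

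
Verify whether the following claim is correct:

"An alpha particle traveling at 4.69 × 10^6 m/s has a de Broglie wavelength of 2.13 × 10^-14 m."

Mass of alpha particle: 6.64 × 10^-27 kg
True

The claim is correct.

Using λ = h/(mv):
λ = (6.626 × 10^-34 J·s) / (6.64 × 10^-27 kg × 4.69 × 10^6 m/s)
λ = 2.13 × 10^-14 m

This matches the claimed value.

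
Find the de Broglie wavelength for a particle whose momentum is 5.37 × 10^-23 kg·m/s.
1.23 × 10^-11 m

Using the de Broglie relation λ = h/p:

λ = h/p
λ = (6.626 × 10^-34 J·s) / (5.37 × 10^-23 kg·m/s)
λ = 1.23 × 10^-11 m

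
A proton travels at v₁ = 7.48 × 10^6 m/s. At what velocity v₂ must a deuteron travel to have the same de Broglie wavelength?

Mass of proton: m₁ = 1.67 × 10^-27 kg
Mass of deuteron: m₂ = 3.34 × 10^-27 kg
v₂ = 3.74 × 10^6 m/s

For equal de Broglie wavelengths: λ₁ = λ₂

h/(m₁v₁) = h/(m₂v₂)
m₁v₁ = m₂v₂
v₂ = v₁ · (m₁/m₂)

v₂ = 7.48 × 10^6 m/s × (1.67 × 10^-27 kg / 3.34 × 10^-27 kg)
v₂ = 3.74 × 10^6 m/s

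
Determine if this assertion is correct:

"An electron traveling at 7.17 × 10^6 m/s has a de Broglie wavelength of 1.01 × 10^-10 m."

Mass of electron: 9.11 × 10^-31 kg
True

The claim is correct.

Using λ = h/(mv):
λ = (6.626 × 10^-34 J·s) / (9.11 × 10^-31 kg × 7.17 × 10^6 m/s)
λ = 1.01 × 10^-10 m

This matches the claimed value.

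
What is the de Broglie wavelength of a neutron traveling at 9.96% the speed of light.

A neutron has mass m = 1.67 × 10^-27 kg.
1.33 × 10^-14 m

Using the de Broglie relation λ = h/(mv):

v = 9.96% × c = 2.986 × 10^7 m/s

λ = h/(mv)
λ = (6.626 × 10^-34 J·s) / (1.67 × 10^-27 kg × 2.986 × 10^7 m/s)
λ = 1.33 × 10^-14 m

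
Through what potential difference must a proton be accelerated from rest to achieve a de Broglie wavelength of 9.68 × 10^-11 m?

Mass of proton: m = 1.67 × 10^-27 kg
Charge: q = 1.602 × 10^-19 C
8.76 × 10^-2 V

From λ = h/√(2mqV), we solve for V:

λ² = h²/(2mqV)
V = h²/(2mqλ²)
V = (6.626 × 10^-34 J·s)² / (2 × 1.67 × 10^-27 kg × 1.602 × 10^-19 C × (9.68 × 10^-11 m)²)
V = 8.76 × 10^-2 V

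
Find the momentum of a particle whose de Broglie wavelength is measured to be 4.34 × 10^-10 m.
1.53 × 10^-24 kg·m/s

From the de Broglie relation λ = h/p, we solve for p:

p = h/λ
p = (6.626 × 10^-34 J·s) / (4.34 × 10^-10 m)
p = 1.53 × 10^-24 kg·m/s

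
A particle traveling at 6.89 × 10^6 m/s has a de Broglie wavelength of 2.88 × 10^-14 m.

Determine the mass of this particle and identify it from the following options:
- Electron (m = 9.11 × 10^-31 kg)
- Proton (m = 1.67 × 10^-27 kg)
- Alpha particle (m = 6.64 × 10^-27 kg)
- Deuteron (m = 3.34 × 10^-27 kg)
The particle is a deuteron.

From λ = h/(mv), solve for mass:

m = h/(λv)
m = (6.626 × 10^-34 J·s) / (2.88 × 10^-14 m × 6.89 × 10^6 m/s)
m = 3.34 × 10^-27 kg

Comparing with the listed masses, this is closest to a deuteron.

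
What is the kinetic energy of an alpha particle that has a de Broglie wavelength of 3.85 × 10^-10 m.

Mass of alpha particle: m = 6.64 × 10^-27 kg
2.23 × 10^-22 J (or 1.39 × 10^-3 eV)

From λ = h/√(2mKE), we solve for KE:

λ² = h²/(2mKE)
KE = h²/(2mλ²)
KE = (6.626 × 10^-34 J·s)² / (2 × 6.64 × 10^-27 kg × (3.85 × 10^-10 m)²)
KE = 2.23 × 10^-22 J
KE = 1.39 × 10^-3 eV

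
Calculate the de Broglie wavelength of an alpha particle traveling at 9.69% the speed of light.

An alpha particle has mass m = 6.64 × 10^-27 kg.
3.44 × 10^-15 m

Using the de Broglie relation λ = h/(mv):

v = 9.69% × c = 2.905 × 10^7 m/s

λ = h/(mv)
λ = (6.626 × 10^-34 J·s) / (6.64 × 10^-27 kg × 2.905 × 10^7 m/s)
λ = 3.44 × 10^-15 m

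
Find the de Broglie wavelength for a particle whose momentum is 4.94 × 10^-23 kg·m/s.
1.34 × 10^-11 m

Using the de Broglie relation λ = h/p:

λ = h/p
λ = (6.626 × 10^-34 J·s) / (4.94 × 10^-23 kg·m/s)
λ = 1.34 × 10^-11 m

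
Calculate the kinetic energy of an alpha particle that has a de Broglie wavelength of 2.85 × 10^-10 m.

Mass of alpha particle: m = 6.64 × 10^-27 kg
4.07 × 10^-22 J (or 2.54 × 10^-3 eV)

From λ = h/√(2mKE), we solve for KE:

λ² = h²/(2mKE)
KE = h²/(2mλ²)
KE = (6.626 × 10^-34 J·s)² / (2 × 6.64 × 10^-27 kg × (2.85 × 10^-10 m)²)
KE = 4.07 × 10^-22 J
KE = 2.54 × 10^-3 eV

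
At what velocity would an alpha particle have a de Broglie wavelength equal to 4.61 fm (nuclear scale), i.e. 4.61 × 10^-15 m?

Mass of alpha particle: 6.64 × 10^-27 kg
2.16 × 10^7 m/s

From λ = h/(mv), solve for v:

v = h/(mλ)
v = (6.626 × 10^-34 J·s) / (6.64 × 10^-27 kg × 4.61 × 10^-15 m)
v = 2.16 × 10^7 m/s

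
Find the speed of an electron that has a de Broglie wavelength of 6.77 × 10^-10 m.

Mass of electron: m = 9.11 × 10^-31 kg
1.07 × 10^6 m/s

From the de Broglie relation λ = h/(mv), we solve for v:

v = h/(mλ)
v = (6.626 × 10^-34 J·s) / (9.11 × 10^-31 kg × 6.77 × 10^-10 m)
v = 1.07 × 10^6 m/s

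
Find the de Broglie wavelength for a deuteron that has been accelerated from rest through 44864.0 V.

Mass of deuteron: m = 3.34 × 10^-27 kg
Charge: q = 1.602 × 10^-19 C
9.56 × 10^-14 m

When a particle is accelerated through voltage V, it gains kinetic energy KE = qV.

The de Broglie wavelength is then λ = h/√(2mqV):

λ = h/√(2mqV)
λ = (6.626 × 10^-34 J·s) / √(2 × 3.34 × 10^-27 kg × 1.602 × 10^-19 C × 44864.0 V)
λ = 9.56 × 10^-14 m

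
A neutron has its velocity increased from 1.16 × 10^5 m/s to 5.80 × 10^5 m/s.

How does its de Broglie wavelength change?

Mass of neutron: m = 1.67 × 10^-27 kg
The wavelength decreases by a factor of 5.

Using λ = h/(mv):

Initial wavelength: λ₁ = h/(mv₁) = 3.42 × 10^-12 m
Final wavelength: λ₂ = h/(mv₂) = 6.84 × 10^-13 m

Since λ ∝ 1/v, when velocity increases by a factor of 5, the wavelength decreases by a factor of 5.

λ₂/λ₁ = v₁/v₂ = 1/5

The wavelength decreases by a factor of 5.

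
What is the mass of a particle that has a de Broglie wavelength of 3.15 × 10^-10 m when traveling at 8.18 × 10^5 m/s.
2.57 × 10^-30 kg

From the de Broglie relation λ = h/(mv), we solve for m:

m = h/(λv)
m = (6.626 × 10^-34 J·s) / (3.15 × 10^-10 m × 8.18 × 10^5 m/s)
m = 2.57 × 10^-30 kg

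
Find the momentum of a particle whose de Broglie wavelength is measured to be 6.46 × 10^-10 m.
1.03 × 10^-24 kg·m/s

From the de Broglie relation λ = h/p, we solve for p:

p = h/λ
p = (6.626 × 10^-34 J·s) / (6.46 × 10^-10 m)
p = 1.03 × 10^-24 kg·m/s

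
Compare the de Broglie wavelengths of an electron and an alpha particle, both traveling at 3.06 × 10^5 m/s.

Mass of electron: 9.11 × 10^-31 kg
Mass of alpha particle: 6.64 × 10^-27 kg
The electron has the longer wavelength.

Using λ = h/(mv), since both particles have the same velocity, the wavelength depends only on mass.

For electron: λ₁ = h/(m₁v) = 2.38 × 10^-9 m
For alpha particle: λ₂ = h/(m₂v) = 3.26 × 10^-13 m

Since λ ∝ 1/m at constant velocity, the lighter particle has the longer wavelength.

The electron has the longer de Broglie wavelength.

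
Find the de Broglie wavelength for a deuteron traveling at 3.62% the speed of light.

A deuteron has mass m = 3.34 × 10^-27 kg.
1.83 × 10^-14 m

Using the de Broglie relation λ = h/(mv):

v = 3.62% × c = 1.085 × 10^7 m/s

λ = h/(mv)
λ = (6.626 × 10^-34 J·s) / (3.34 × 10^-27 kg × 1.085 × 10^7 m/s)
λ = 1.83 × 10^-14 m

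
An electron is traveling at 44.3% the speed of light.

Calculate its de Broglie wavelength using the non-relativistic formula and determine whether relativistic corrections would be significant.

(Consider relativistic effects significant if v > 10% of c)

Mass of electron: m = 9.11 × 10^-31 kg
Yes, relativistic corrections are needed.

Using the non-relativistic de Broglie formula λ = h/(mv):

v = 44.3% × c = 1.328 × 10^8 m/s

λ = h/(mv)
λ = (6.626 × 10^-34 J·s) / (9.11 × 10^-31 kg × 1.328 × 10^8 m/s)
λ = 5.48 × 10^-12 m

Since v = 44.3% of c > 10% of c, relativistic corrections ARE significant and the actual wavelength would differ from this non-relativistic estimate.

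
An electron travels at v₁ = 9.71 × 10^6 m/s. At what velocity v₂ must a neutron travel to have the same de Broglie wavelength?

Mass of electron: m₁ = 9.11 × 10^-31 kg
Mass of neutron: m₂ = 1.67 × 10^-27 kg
v₂ = 5.30 × 10^3 m/s

For equal de Broglie wavelengths: λ₁ = λ₂

h/(m₁v₁) = h/(m₂v₂)
m₁v₁ = m₂v₂
v₂ = v₁ · (m₁/m₂)

v₂ = 9.71 × 10^6 m/s × (9.11 × 10^-31 kg / 1.67 × 10^-27 kg)
v₂ = 5.30 × 10^3 m/s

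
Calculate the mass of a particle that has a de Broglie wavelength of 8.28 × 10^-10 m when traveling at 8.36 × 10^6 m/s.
9.57 × 10^-32 kg

From the de Broglie relation λ = h/(mv), we solve for m:

m = h/(λv)
m = (6.626 × 10^-34 J·s) / (8.28 × 10^-10 m × 8.36 × 10^6 m/s)
m = 9.57 × 10^-32 kg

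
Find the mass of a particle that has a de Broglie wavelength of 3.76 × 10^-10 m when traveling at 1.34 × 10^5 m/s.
1.32 × 10^-29 kg

From the de Broglie relation λ = h/(mv), we solve for m:

m = h/(λv)
m = (6.626 × 10^-34 J·s) / (3.76 × 10^-10 m × 1.34 × 10^5 m/s)
m = 1.32 × 10^-29 kg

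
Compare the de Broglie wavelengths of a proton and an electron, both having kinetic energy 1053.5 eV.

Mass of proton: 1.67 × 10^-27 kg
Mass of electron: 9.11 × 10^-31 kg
The electron has the longer wavelength.

Using λ = h/√(2mKE):

For proton: λ₁ = h/√(2m₁KE) = 8.82 × 10^-13 m
For electron: λ₂ = h/√(2m₂KE) = 3.78 × 10^-11 m

Since λ ∝ 1/√m at constant kinetic energy, the lighter particle has the longer wavelength.

The electron has the longer de Broglie wavelength.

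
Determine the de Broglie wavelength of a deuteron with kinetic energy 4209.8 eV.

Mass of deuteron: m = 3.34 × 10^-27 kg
3.12 × 10^-13 m

Using λ = h/√(2mKE):

First convert KE to Joules: KE = 4209.8 eV = 6.745 × 10^-16 J

λ = h/√(2mKE)
λ = (6.626 × 10^-34 J·s) / √(2 × 3.34 × 10^-27 kg × 6.745 × 10^-16 J)
λ = 3.12 × 10^-13 m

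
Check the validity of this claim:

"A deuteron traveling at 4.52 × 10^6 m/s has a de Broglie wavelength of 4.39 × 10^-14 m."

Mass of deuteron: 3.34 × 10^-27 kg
True

The claim is correct.

Using λ = h/(mv):
λ = (6.626 × 10^-34 J·s) / (3.34 × 10^-27 kg × 4.52 × 10^6 m/s)
λ = 4.39 × 10^-14 m

This matches the claimed value.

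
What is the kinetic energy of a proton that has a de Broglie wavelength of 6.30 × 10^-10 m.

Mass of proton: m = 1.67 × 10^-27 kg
3.31 × 10^-22 J (or 2.07 × 10^-3 eV)

From λ = h/√(2mKE), we solve for KE:

λ² = h²/(2mKE)
KE = h²/(2mλ²)
KE = (6.626 × 10^-34 J·s)² / (2 × 1.67 × 10^-27 kg × (6.30 × 10^-10 m)²)
KE = 3.31 × 10^-22 J
KE = 2.07 × 10^-3 eV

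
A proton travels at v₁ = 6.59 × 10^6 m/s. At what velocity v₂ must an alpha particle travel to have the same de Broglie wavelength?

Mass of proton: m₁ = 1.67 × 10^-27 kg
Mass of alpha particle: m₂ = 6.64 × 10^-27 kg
v₂ = 1.66 × 10^6 m/s

For equal de Broglie wavelengths: λ₁ = λ₂

h/(m₁v₁) = h/(m₂v₂)
m₁v₁ = m₂v₂
v₂ = v₁ · (m₁/m₂)

v₂ = 6.59 × 10^6 m/s × (1.67 × 10^-27 kg / 6.64 × 10^-27 kg)
v₂ = 1.66 × 10^6 m/s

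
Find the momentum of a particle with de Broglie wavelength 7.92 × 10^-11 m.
8.37 × 10^-24 kg·m/s

From the de Broglie relation λ = h/p, we solve for p:

p = h/λ
p = (6.626 × 10^-34 J·s) / (7.92 × 10^-11 m)
p = 8.37 × 10^-24 kg·m/s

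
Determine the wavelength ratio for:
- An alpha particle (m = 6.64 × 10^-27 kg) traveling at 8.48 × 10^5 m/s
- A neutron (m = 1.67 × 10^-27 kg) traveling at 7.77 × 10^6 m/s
λ₁/λ₂ = 2.30

Using λ = h/(mv):

λ₁ = h/(m₁v₁) = 1.18 × 10^-13 m
λ₂ = h/(m₂v₂) = 5.11 × 10^-14 m

Ratio λ₁/λ₂ = (m₂v₂)/(m₁v₁)
         = (1.67 × 10^-27 kg × 7.77 × 10^6 m/s) / (6.64 × 10^-27 kg × 8.48 × 10^5 m/s)
         = 2.30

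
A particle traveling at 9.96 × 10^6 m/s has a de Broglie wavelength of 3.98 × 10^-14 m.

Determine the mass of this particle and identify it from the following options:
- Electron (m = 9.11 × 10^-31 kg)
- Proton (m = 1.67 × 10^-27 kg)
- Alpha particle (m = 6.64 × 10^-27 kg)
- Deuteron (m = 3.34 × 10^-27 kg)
The particle is a proton.

From λ = h/(mv), solve for mass:

m = h/(λv)
m = (6.626 × 10^-34 J·s) / (3.98 × 10^-14 m × 9.96 × 10^6 m/s)
m = 1.67 × 10^-27 kg

Comparing with the listed masses, this is closest to a proton.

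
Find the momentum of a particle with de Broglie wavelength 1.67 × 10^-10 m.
3.97 × 10^-24 kg·m/s

From the de Broglie relation λ = h/p, we solve for p:

p = h/λ
p = (6.626 × 10^-34 J·s) / (1.67 × 10^-10 m)
p = 3.97 × 10^-24 kg·m/s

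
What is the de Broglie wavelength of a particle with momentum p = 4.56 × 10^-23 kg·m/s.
1.45 × 10^-11 m

Using the de Broglie relation λ = h/p:

λ = h/p
λ = (6.626 × 10^-34 J·s) / (4.56 × 10^-23 kg·m/s)
λ = 1.45 × 10^-11 m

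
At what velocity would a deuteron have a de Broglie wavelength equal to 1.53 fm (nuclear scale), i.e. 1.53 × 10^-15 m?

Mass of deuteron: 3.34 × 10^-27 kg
1.30 × 10^8 m/s

From λ = h/(mv), solve for v:

v = h/(mλ)
v = (6.626 × 10^-34 J·s) / (3.34 × 10^-27 kg × 1.53 × 10^-15 m)
v = 1.30 × 10^8 m/s

Note: This velocity is 43.3% of the speed of light, so relativistic corrections would be needed for a more accurate calculation.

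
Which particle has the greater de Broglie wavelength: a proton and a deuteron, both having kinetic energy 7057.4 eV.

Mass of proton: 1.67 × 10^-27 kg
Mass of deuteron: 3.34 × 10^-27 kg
The proton has the longer wavelength.

Using λ = h/√(2mKE):

For proton: λ₁ = h/√(2m₁KE) = 3.41 × 10^-13 m
For deuteron: λ₂ = h/√(2m₂KE) = 2.41 × 10^-13 m

Since λ ∝ 1/√m at constant kinetic energy, the lighter particle has the longer wavelength.

The proton has the longer de Broglie wavelength.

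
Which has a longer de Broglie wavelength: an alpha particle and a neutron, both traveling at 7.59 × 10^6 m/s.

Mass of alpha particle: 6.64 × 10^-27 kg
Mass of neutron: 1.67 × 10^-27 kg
The neutron has the longer wavelength.

Using λ = h/(mv), since both particles have the same velocity, the wavelength depends only on mass.

For alpha particle: λ₁ = h/(m₁v) = 1.31 × 10^-14 m
For neutron: λ₂ = h/(m₂v) = 5.23 × 10^-14 m

Since λ ∝ 1/m at constant velocity, the lighter particle has the longer wavelength.

The neutron has the longer de Broglie wavelength.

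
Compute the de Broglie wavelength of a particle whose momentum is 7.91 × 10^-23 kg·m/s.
8.38 × 10^-12 m

Using the de Broglie relation λ = h/p:

λ = h/p
λ = (6.626 × 10^-34 J·s) / (7.91 × 10^-23 kg·m/s)
λ = 8.38 × 10^-12 m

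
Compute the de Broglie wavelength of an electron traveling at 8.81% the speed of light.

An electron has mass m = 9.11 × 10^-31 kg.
2.75 × 10^-11 m

Using the de Broglie relation λ = h/(mv):

v = 8.81% × c = 2.641 × 10^7 m/s

λ = h/(mv)
λ = (6.626 × 10^-34 J·s) / (9.11 × 10^-31 kg × 2.641 × 10^7 m/s)
λ = 2.75 × 10^-11 m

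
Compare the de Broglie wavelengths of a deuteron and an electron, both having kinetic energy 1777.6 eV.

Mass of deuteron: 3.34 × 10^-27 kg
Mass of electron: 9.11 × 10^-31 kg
The electron has the longer wavelength.

Using λ = h/√(2mKE):

For deuteron: λ₁ = h/√(2m₁KE) = 4.80 × 10^-13 m
For electron: λ₂ = h/√(2m₂KE) = 2.91 × 10^-11 m

Since λ ∝ 1/√m at constant kinetic energy, the lighter particle has the longer wavelength.

The electron has the longer de Broglie wavelength.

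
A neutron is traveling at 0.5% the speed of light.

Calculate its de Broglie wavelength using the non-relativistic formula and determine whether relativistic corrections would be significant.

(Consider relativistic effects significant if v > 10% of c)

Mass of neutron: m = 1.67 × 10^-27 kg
No, relativistic corrections are not needed.

Using the non-relativistic de Broglie formula λ = h/(mv):

v = 0.5% × c = 1.499 × 10^6 m/s

λ = h/(mv)
λ = (6.626 × 10^-34 J·s) / (1.67 × 10^-27 kg × 1.499 × 10^6 m/s)
λ = 2.65 × 10^-13 m

Since v = 0.5% of c < 10% of c, relativistic corrections are NOT significant and this non-relativistic result is a good approximation.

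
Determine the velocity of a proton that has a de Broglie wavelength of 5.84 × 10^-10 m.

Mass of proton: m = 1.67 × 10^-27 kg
6.79 × 10^2 m/s

From the de Broglie relation λ = h/(mv), we solve for v:

v = h/(mλ)
v = (6.626 × 10^-34 J·s) / (1.67 × 10^-27 kg × 5.84 × 10^-10 m)
v = 6.79 × 10^2 m/s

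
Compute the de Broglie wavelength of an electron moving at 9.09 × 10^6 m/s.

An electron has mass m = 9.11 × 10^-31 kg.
8.00 × 10^-11 m

Using the de Broglie relation λ = h/(mv):

λ = h/(mv)
λ = (6.626 × 10^-34 J·s) / (9.11 × 10^-31 kg × 9.09 × 10^6 m/s)
λ = 8.00 × 10^-11 m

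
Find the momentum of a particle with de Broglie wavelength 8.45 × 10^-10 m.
7.84 × 10^-25 kg·m/s

From the de Broglie relation λ = h/p, we solve for p:

p = h/λ
p = (6.626 × 10^-34 J·s) / (8.45 × 10^-10 m)
p = 7.84 × 10^-25 kg·m/s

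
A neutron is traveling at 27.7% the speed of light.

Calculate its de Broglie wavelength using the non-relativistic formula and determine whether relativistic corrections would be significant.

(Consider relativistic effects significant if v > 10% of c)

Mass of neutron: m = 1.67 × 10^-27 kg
Yes, relativistic corrections are needed.

Using the non-relativistic de Broglie formula λ = h/(mv):

v = 27.7% × c = 8.304 × 10^7 m/s

λ = h/(mv)
λ = (6.626 × 10^-34 J·s) / (1.67 × 10^-27 kg × 8.304 × 10^7 m/s)
λ = 4.78 × 10^-15 m

Since v = 27.7% of c > 10% of c, relativistic corrections ARE significant and the actual wavelength would differ from this non-relativistic estimate.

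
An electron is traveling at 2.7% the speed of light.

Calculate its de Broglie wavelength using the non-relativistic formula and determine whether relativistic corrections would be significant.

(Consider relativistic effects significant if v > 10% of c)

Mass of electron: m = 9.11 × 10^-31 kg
No, relativistic corrections are not needed.

Using the non-relativistic de Broglie formula λ = h/(mv):

v = 2.7% × c = 8.094 × 10^6 m/s

λ = h/(mv)
λ = (6.626 × 10^-34 J·s) / (9.11 × 10^-31 kg × 8.094 × 10^6 m/s)
λ = 8.99 × 10^-11 m

Since v = 2.7% of c < 10% of c, relativistic corrections are NOT significant and this non-relativistic result is a good approximation.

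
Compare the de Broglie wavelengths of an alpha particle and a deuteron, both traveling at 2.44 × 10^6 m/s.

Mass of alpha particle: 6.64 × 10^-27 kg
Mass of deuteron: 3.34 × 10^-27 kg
The deuteron has the longer wavelength.

Using λ = h/(mv), since both particles have the same velocity, the wavelength depends only on mass.

For alpha particle: λ₁ = h/(m₁v) = 4.09 × 10^-14 m
For deuteron: λ₂ = h/(m₂v) = 8.13 × 10^-14 m

Since λ ∝ 1/m at constant velocity, the lighter particle has the longer wavelength.

The deuteron has the longer de Broglie wavelength.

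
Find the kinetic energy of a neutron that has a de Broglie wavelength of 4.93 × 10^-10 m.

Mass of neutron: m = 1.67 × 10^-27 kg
5.41 × 10^-22 J (or 3.38 × 10^-3 eV)

From λ = h/√(2mKE), we solve for KE:

λ² = h²/(2mKE)
KE = h²/(2mλ²)
KE = (6.626 × 10^-34 J·s)² / (2 × 1.67 × 10^-27 kg × (4.93 × 10^-10 m)²)
KE = 5.41 × 10^-22 J
KE = 3.38 × 10^-3 eV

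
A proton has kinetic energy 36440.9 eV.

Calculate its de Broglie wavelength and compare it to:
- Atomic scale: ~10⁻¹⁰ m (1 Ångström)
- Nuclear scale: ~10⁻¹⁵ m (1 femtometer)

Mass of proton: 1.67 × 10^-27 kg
λ = 1.50 × 10^-13 m, which is between nuclear and atomic scales.

Using λ = h/√(2mKE):

KE = 36440.9 eV = 5.838 × 10^-15 J

λ = h/√(2mKE)
λ = (6.626 × 10^-34 J·s) / √(2 × 1.67 × 10^-27 kg × 5.838 × 10^-15 J)
λ = 1.50 × 10^-13 m

Comparison:
- Atomic scale (10⁻¹⁰ m): λ is 0.0015× this size
- Nuclear scale (10⁻¹⁵ m): λ is 1.5e+02× this size

The wavelength is between nuclear and atomic scales.

This wavelength is appropriate for probing atomic structure but too large for nuclear physics experiments.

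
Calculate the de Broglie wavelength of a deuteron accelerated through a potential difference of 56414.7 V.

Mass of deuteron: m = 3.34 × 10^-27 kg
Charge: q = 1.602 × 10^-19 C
8.53 × 10^-14 m

When a particle is accelerated through voltage V, it gains kinetic energy KE = qV.

The de Broglie wavelength is then λ = h/√(2mqV):

λ = h/√(2mqV)
λ = (6.626 × 10^-34 J·s) / √(2 × 3.34 × 10^-27 kg × 1.602 × 10^-19 C × 56414.7 V)
λ = 8.53 × 10^-14 m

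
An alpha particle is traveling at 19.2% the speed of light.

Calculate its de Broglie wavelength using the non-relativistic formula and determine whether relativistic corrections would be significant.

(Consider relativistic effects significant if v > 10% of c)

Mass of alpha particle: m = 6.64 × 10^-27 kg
Yes, relativistic corrections are needed.

Using the non-relativistic de Broglie formula λ = h/(mv):

v = 19.2% × c = 5.756 × 10^7 m/s

λ = h/(mv)
λ = (6.626 × 10^-34 J·s) / (6.64 × 10^-27 kg × 5.756 × 10^7 m/s)
λ = 1.73 × 10^-15 m

Since v = 19.2% of c > 10% of c, relativistic corrections ARE significant and the actual wavelength would differ from this non-relativistic estimate.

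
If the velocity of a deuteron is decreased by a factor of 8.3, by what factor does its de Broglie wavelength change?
The wavelength increases by a factor of 8.3.

From λ = h/(mv), the wavelength is inversely proportional to velocity:

λ ∝ 1/v

If v → v/8.3, then λ → 8.3λ

When velocity is decreased by a factor of 8.3, the wavelength increases by a factor of 8.3.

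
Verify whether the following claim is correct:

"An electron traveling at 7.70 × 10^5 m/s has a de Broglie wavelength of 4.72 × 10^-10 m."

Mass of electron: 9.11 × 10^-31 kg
False

The claim is incorrect.

Using λ = h/(mv):
λ = (6.626 × 10^-34 J·s) / (9.11 × 10^-31 kg × 7.70 × 10^5 m/s)
λ = 9.45 × 10^-10 m

The actual wavelength differs from the claimed 4.72 × 10^-10 m.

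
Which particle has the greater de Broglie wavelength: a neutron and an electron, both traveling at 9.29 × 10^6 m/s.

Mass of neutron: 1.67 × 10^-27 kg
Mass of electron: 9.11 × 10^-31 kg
The electron has the longer wavelength.

Using λ = h/(mv), since both particles have the same velocity, the wavelength depends only on mass.

For neutron: λ₁ = h/(m₁v) = 4.27 × 10^-14 m
For electron: λ₂ = h/(m₂v) = 7.83 × 10^-11 m

Since λ ∝ 1/m at constant velocity, the lighter particle has the longer wavelength.

The electron has the longer de Broglie wavelength.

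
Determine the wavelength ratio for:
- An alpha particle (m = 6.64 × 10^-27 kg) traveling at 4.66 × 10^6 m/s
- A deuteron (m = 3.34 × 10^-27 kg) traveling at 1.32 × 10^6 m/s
λ₁/λ₂ = 0.142

Using λ = h/(mv):

λ₁ = h/(m₁v₁) = 2.14 × 10^-14 m
λ₂ = h/(m₂v₂) = 1.50 × 10^-13 m

Ratio λ₁/λ₂ = (m₂v₂)/(m₁v₁)
         = (3.34 × 10^-27 kg × 1.32 × 10^6 m/s) / (6.64 × 10^-27 kg × 4.66 × 10^6 m/s)
         = 0.142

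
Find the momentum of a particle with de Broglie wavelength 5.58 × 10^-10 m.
1.19 × 10^-24 kg·m/s

From the de Broglie relation λ = h/p, we solve for p:

p = h/λ
p = (6.626 × 10^-34 J·s) / (5.58 × 10^-10 m)
p = 1.19 × 10^-24 kg·m/s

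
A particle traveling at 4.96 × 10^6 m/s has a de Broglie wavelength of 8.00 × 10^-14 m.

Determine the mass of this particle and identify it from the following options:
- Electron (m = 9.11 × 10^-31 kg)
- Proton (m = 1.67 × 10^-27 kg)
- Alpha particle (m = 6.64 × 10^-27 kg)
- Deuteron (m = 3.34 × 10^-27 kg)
The particle is a proton.

From λ = h/(mv), solve for mass:

m = h/(λv)
m = (6.626 × 10^-34 J·s) / (8.00 × 10^-14 m × 4.96 × 10^6 m/s)
m = 1.67 × 10^-27 kg

Comparing with the listed masses, this is closest to a proton.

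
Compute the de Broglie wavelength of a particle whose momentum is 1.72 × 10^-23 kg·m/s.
3.85 × 10^-11 m

Using the de Broglie relation λ = h/p:

λ = h/p
λ = (6.626 × 10^-34 J·s) / (1.72 × 10^-23 kg·m/s)
λ = 3.85 × 10^-11 m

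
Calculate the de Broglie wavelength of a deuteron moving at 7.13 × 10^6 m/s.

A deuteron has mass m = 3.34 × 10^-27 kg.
2.78 × 10^-14 m

Using the de Broglie relation λ = h/(mv):

λ = h/(mv)
λ = (6.626 × 10^-34 J·s) / (3.34 × 10^-27 kg × 7.13 × 10^6 m/s)
λ = 2.78 × 10^-14 m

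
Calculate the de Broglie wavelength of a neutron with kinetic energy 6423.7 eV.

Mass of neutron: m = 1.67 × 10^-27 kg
3.57 × 10^-13 m

Using λ = h/√(2mKE):

First convert KE to Joules: KE = 6423.7 eV = 1.029 × 10^-15 J

λ = h/√(2mKE)
λ = (6.626 × 10^-34 J·s) / √(2 × 1.67 × 10^-27 kg × 1.029 × 10^-15 J)
λ = 3.57 × 10^-13 m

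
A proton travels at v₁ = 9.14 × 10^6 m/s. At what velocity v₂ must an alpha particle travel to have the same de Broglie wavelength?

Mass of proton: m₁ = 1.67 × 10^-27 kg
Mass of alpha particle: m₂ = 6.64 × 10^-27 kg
v₂ = 2.30 × 10^6 m/s

For equal de Broglie wavelengths: λ₁ = λ₂

h/(m₁v₁) = h/(m₂v₂)
m₁v₁ = m₂v₂
v₂ = v₁ · (m₁/m₂)

v₂ = 9.14 × 10^6 m/s × (1.67 × 10^-27 kg / 6.64 × 10^-27 kg)
v₂ = 2.30 × 10^6 m/s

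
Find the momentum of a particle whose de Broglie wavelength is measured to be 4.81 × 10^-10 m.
1.38 × 10^-24 kg·m/s

From the de Broglie relation λ = h/p, we solve for p:

p = h/λ
p = (6.626 × 10^-34 J·s) / (4.81 × 10^-10 m)
p = 1.38 × 10^-24 kg·m/s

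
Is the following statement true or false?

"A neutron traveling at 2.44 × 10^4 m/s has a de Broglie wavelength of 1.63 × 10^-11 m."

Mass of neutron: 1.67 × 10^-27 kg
True

The claim is correct.

Using λ = h/(mv):
λ = (6.626 × 10^-34 J·s) / (1.67 × 10^-27 kg × 2.44 × 10^4 m/s)
λ = 1.63 × 10^-11 m

This matches the claimed value.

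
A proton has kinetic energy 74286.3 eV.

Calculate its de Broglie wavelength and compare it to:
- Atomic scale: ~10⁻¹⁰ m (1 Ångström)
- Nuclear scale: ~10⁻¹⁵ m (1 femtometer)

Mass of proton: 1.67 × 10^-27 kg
λ = 1.05 × 10^-13 m, which is between nuclear and atomic scales.

Using λ = h/√(2mKE):

KE = 74286.3 eV = 1.190 × 10^-14 J

λ = h/√(2mKE)
λ = (6.626 × 10^-34 J·s) / √(2 × 1.67 × 10^-27 kg × 1.190 × 10^-14 J)
λ = 1.05 × 10^-13 m

Comparison:
- Atomic scale (10⁻¹⁰ m): λ is 0.0011× this size
- Nuclear scale (10⁻¹⁵ m): λ is 1.1e+02× this size

The wavelength is between nuclear and atomic scales.

This wavelength is appropriate for probing atomic structure but too large for nuclear physics experiments.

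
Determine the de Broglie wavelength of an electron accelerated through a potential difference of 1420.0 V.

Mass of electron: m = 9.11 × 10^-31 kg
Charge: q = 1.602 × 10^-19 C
3.25 × 10^-11 m

When a particle is accelerated through voltage V, it gains kinetic energy KE = qV.

The de Broglie wavelength is then λ = h/√(2mqV):

λ = h/√(2mqV)
λ = (6.626 × 10^-34 J·s) / √(2 × 9.11 × 10^-31 kg × 1.602 × 10^-19 C × 1420.0 V)
λ = 3.25 × 10^-11 m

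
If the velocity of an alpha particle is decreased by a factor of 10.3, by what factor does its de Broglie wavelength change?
The wavelength increases by a factor of 10.3.

From λ = h/(mv), the wavelength is inversely proportional to velocity:

λ ∝ 1/v

If v → v/10.3, then λ → 10.3λ

When velocity is decreased by a factor of 10.3, the wavelength increases by a factor of 10.3.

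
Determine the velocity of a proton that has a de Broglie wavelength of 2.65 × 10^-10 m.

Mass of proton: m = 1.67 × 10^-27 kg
1.50 × 10^3 m/s

From the de Broglie relation λ = h/(mv), we solve for v:

v = h/(mλ)
v = (6.626 × 10^-34 J·s) / (1.67 × 10^-27 kg × 2.65 × 10^-10 m)
v = 1.50 × 10^3 m/s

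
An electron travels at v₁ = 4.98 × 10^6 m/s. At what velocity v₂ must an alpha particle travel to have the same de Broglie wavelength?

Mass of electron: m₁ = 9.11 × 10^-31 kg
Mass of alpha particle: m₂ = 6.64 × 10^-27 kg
v₂ = 6.83 × 10^2 m/s

For equal de Broglie wavelengths: λ₁ = λ₂

h/(m₁v₁) = h/(m₂v₂)
m₁v₁ = m₂v₂
v₂ = v₁ · (m₁/m₂)

v₂ = 4.98 × 10^6 m/s × (9.11 × 10^-31 kg / 6.64 × 10^-27 kg)
v₂ = 6.83 × 10^2 m/s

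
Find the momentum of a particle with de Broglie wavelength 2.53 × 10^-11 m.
2.62 × 10^-23 kg·m/s

From the de Broglie relation λ = h/p, we solve for p:

p = h/λ
p = (6.626 × 10^-34 J·s) / (2.53 × 10^-11 m)
p = 2.62 × 10^-23 kg·m/s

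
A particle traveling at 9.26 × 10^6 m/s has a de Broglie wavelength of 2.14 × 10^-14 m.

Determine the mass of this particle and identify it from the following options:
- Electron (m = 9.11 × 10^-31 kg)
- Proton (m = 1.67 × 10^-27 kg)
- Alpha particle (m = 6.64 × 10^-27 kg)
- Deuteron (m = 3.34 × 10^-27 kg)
The particle is a deuteron.

From λ = h/(mv), solve for mass:

m = h/(λv)
m = (6.626 × 10^-34 J·s) / (2.14 × 10^-14 m × 9.26 × 10^6 m/s)
m = 3.34 × 10^-27 kg

Comparing with the listed masses, this is closest to a deuteron.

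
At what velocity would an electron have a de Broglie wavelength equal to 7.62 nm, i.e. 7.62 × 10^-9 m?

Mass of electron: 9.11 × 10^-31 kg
9.55 × 10^4 m/s

From λ = h/(mv), solve for v:

v = h/(mλ)
v = (6.626 × 10^-34 J·s) / (9.11 × 10^-31 kg × 7.62 × 10^-9 m)
v = 9.55 × 10^4 m/s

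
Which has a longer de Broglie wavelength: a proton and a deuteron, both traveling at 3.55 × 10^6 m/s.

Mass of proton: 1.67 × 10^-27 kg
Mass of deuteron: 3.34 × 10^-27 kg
The proton has the longer wavelength.

Using λ = h/(mv), since both particles have the same velocity, the wavelength depends only on mass.

For proton: λ₁ = h/(m₁v) = 1.12 × 10^-13 m
For deuteron: λ₂ = h/(m₂v) = 5.59 × 10^-14 m

Since λ ∝ 1/m at constant velocity, the lighter particle has the longer wavelength.

The proton has the longer de Broglie wavelength.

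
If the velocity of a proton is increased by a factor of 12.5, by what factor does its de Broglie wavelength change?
The wavelength decreases by a factor of 12.5.

From λ = h/(mv), the wavelength is inversely proportional to velocity:

λ ∝ 1/v

If v → 12.5v, then λ → λ/12.5

When velocity is increased by a factor of 12.5, the wavelength decreases by a factor of 12.5.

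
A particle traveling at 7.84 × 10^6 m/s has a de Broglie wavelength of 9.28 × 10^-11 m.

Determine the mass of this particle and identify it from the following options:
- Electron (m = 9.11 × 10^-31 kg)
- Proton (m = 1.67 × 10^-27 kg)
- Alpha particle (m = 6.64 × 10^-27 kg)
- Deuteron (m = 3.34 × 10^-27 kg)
The particle is an electron.

From λ = h/(mv), solve for mass:

m = h/(λv)
m = (6.626 × 10^-34 J·s) / (9.28 × 10^-11 m × 7.84 × 10^6 m/s)
m = 9.11 × 10^-31 kg

Comparing with the listed masses, this is closest to an electron.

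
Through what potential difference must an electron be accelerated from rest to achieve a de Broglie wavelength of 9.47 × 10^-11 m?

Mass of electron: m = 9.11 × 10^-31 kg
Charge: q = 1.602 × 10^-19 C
168 V

From λ = h/√(2mqV), we solve for V:

λ² = h²/(2mqV)
V = h²/(2mqλ²)
V = (6.626 × 10^-34 J·s)² / (2 × 9.11 × 10^-31 kg × 1.602 × 10^-19 C × (9.47 × 10^-11 m)²)
V = 168 V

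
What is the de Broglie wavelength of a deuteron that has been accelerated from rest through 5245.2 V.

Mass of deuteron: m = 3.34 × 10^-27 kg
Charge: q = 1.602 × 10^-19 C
2.80 × 10^-13 m

When a particle is accelerated through voltage V, it gains kinetic energy KE = qV.

The de Broglie wavelength is then λ = h/√(2mqV):

λ = h/√(2mqV)
λ = (6.626 × 10^-34 J·s) / √(2 × 3.34 × 10^-27 kg × 1.602 × 10^-19 C × 5245.2 V)
λ = 2.80 × 10^-13 m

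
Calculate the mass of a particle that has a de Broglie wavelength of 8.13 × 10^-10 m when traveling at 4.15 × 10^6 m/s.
1.96 × 10^-31 kg

From the de Broglie relation λ = h/(mv), we solve for m:

m = h/(λv)
m = (6.626 × 10^-34 J·s) / (8.13 × 10^-10 m × 4.15 × 10^6 m/s)
m = 1.96 × 10^-31 kg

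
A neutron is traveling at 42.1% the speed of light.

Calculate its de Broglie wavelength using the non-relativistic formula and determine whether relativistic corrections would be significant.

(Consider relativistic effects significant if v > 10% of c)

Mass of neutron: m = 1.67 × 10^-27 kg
Yes, relativistic corrections are needed.

Using the non-relativistic de Broglie formula λ = h/(mv):

v = 42.1% × c = 1.262 × 10^8 m/s

λ = h/(mv)
λ = (6.626 × 10^-34 J·s) / (1.67 × 10^-27 kg × 1.262 × 10^8 m/s)
λ = 3.14 × 10^-15 m

Since v = 42.1% of c > 10% of c, relativistic corrections ARE significant and the actual wavelength would differ from this non-relativistic estimate.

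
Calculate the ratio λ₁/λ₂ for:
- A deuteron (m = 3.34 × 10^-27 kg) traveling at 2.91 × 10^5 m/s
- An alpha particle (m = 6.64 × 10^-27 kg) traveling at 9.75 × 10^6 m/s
λ₁/λ₂ = 66.6

Using λ = h/(mv):

λ₁ = h/(m₁v₁) = 6.82 × 10^-13 m
λ₂ = h/(m₂v₂) = 1.02 × 10^-14 m

Ratio λ₁/λ₂ = (m₂v₂)/(m₁v₁)
         = (6.64 × 10^-27 kg × 9.75 × 10^6 m/s) / (3.34 × 10^-27 kg × 2.91 × 10^5 m/s)
         = 66.6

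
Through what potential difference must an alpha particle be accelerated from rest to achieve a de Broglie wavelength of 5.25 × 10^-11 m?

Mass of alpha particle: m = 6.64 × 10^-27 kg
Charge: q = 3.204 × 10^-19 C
3.74 × 10^-2 V

From λ = h/√(2mqV), we solve for V:

λ² = h²/(2mqV)
V = h²/(2mqλ²)
V = (6.626 × 10^-34 J·s)² / (2 × 6.64 × 10^-27 kg × 3.204 × 10^-19 C × (5.25 × 10^-11 m)²)
V = 3.74 × 10^-2 V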